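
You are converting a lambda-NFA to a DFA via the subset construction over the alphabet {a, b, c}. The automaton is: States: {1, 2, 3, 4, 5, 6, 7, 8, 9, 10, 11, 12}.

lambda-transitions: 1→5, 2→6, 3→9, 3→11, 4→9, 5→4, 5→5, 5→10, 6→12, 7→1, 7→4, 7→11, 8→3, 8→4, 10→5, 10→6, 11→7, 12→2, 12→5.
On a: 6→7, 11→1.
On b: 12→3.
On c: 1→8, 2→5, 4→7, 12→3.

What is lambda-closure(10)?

{2, 4, 5, 6, 9, 10, 12}

Start with {10}.
From 10 via lambda: add 5, 6.
From 5 via lambda: add 4.
From 6 via lambda: add 12.
From 4 via lambda: add 9.
From 12 via lambda: add 2.
No new states can be added; the closed set is {2, 4, 5, 6, 9, 10, 12}.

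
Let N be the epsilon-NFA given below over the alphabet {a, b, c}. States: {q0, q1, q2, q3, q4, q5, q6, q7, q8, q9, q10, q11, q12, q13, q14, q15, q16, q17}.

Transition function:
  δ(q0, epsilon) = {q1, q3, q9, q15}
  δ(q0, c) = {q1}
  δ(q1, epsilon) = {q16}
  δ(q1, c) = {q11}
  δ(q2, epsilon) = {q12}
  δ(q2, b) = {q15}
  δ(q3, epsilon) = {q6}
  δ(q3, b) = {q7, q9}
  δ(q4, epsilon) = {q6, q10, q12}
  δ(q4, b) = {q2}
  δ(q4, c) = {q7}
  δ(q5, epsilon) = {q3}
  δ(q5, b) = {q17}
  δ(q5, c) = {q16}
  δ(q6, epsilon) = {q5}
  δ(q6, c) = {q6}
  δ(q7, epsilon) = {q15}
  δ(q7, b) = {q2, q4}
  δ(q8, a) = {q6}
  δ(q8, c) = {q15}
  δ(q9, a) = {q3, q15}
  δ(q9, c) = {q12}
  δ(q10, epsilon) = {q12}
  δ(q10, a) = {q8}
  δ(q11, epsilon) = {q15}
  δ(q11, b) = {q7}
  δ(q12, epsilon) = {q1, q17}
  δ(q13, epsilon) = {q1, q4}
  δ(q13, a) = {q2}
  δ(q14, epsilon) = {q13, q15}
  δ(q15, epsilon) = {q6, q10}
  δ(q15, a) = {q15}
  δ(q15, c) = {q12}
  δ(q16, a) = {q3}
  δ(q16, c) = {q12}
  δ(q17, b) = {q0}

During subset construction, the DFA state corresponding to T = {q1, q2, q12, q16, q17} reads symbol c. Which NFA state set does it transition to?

{q1, q3, q5, q6, q10, q11, q12, q15, q16, q17}

q1 on c → {q11}.
q16 on c → {q12}.
No c-transition from q2, q12, q17.
Union after reading c: {q11, q12}.
Now take the epsilon-closure:
From q11 via epsilon: add q15.
From q12 via epsilon: add q1, q17.
From q1 via epsilon: add q16.
From q15 via epsilon: add q6, q10.
From q6 via epsilon: add q5.
From q5 via epsilon: add q3.
No new states can be added; the closed set is {q1, q3, q5, q6, q10, q11, q12, q15, q16, q17}.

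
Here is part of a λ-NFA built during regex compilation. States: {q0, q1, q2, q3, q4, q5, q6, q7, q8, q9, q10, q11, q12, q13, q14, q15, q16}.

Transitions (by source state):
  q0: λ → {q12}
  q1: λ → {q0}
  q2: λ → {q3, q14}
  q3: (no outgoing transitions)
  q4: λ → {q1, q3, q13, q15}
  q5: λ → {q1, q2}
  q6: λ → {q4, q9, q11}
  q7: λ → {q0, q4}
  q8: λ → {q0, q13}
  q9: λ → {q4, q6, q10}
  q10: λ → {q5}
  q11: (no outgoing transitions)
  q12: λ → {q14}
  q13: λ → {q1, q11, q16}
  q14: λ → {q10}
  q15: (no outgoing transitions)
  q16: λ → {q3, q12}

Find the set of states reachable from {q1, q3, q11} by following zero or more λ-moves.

Start with {q1, q3, q11}.
From q1 via λ: add q0.
From q0 via λ: add q12.
From q12 via λ: add q14.
From q14 via λ: add q10.
From q10 via λ: add q5.
From q5 via λ: add q2.
No new states can be added; the closed set is {q0, q1, q2, q3, q5, q10, q11, q12, q14}.

{q0, q1, q2, q3, q5, q10, q11, q12, q14}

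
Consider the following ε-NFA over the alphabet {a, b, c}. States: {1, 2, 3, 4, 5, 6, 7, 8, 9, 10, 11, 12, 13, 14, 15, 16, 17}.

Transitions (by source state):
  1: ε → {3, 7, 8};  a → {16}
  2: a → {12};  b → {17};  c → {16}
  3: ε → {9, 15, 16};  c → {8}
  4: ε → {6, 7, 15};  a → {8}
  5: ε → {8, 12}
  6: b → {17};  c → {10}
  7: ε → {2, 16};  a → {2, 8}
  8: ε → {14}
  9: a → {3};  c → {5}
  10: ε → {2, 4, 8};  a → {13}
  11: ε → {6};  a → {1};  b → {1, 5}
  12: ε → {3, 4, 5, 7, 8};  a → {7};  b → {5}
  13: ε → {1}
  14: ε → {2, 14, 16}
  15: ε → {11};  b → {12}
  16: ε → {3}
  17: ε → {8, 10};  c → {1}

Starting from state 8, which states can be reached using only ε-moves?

{2, 3, 6, 8, 9, 11, 14, 15, 16}

Start with {8}.
From 8 via ε: add 14.
From 14 via ε: add 2, 16.
From 16 via ε: add 3.
From 3 via ε: add 9, 15.
From 15 via ε: add 11.
From 11 via ε: add 6.
No new states can be added; the closed set is {2, 3, 6, 8, 9, 11, 14, 15, 16}.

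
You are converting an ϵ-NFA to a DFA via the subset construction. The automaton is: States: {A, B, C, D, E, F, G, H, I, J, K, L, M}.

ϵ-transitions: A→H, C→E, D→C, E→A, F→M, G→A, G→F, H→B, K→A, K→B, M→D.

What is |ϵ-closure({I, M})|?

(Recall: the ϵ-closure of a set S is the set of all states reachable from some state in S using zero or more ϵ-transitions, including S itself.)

8

Start with {I, M}.
From M via ϵ: add D.
From D via ϵ: add C.
From C via ϵ: add E.
From E via ϵ: add A.
From A via ϵ: add H.
From H via ϵ: add B.
ϵ-closure = {A, B, C, D, E, H, I, M}, which has 8 states.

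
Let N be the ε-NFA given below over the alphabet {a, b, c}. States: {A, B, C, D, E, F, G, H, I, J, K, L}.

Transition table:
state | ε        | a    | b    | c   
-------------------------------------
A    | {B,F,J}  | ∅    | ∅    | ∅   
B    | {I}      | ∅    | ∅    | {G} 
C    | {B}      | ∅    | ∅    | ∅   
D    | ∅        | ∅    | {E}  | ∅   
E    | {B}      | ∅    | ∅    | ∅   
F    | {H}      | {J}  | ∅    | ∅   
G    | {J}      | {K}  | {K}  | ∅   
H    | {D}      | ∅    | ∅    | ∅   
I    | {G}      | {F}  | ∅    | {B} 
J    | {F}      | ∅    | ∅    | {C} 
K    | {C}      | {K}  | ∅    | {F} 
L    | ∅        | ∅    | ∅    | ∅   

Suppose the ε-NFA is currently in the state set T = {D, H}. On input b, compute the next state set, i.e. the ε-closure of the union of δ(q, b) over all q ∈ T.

D on b → {E}.
No b-transition from H.
Union after reading b: {E}.
Now take the ε-closure:
From E via ε: add B.
From B via ε: add I.
From I via ε: add G.
From G via ε: add J.
From J via ε: add F.
From F via ε: add H.
From H via ε: add D.
No new states can be added; the closed set is {B, D, E, F, G, H, I, J}.

{B, D, E, F, G, H, I, J}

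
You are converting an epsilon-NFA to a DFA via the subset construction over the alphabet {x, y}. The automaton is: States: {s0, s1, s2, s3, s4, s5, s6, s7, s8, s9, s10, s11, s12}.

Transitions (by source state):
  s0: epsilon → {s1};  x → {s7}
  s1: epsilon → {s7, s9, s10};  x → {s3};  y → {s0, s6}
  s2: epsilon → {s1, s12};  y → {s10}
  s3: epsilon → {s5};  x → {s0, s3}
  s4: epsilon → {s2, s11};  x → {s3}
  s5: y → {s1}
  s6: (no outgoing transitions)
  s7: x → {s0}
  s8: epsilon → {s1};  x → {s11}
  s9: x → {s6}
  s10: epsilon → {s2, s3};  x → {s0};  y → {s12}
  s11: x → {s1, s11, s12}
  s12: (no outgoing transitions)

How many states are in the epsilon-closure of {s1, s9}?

Start with {s1, s9}.
From s1 via epsilon: add s7, s10.
From s10 via epsilon: add s2, s3.
From s2 via epsilon: add s12.
From s3 via epsilon: add s5.
epsilon-closure = {s1, s2, s3, s5, s7, s9, s10, s12}, which has 8 states.

8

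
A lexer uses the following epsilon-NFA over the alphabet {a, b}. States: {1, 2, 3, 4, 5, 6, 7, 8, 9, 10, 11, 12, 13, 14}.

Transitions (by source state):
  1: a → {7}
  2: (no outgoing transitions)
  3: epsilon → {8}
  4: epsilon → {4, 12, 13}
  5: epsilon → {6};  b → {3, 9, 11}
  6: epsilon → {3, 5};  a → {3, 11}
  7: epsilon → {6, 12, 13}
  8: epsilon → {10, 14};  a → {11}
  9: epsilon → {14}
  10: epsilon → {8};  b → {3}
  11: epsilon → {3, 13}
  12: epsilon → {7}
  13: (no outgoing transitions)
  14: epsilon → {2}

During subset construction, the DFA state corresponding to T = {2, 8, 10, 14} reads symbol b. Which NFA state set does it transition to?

10 on b → {3}.
No b-transition from 2, 8, 14.
Union after reading b: {3}.
Now take the epsilon-closure:
From 3 via epsilon: add 8.
From 8 via epsilon: add 10, 14.
From 14 via epsilon: add 2.
No new states can be added; the closed set is {2, 3, 8, 10, 14}.

{2, 3, 8, 10, 14}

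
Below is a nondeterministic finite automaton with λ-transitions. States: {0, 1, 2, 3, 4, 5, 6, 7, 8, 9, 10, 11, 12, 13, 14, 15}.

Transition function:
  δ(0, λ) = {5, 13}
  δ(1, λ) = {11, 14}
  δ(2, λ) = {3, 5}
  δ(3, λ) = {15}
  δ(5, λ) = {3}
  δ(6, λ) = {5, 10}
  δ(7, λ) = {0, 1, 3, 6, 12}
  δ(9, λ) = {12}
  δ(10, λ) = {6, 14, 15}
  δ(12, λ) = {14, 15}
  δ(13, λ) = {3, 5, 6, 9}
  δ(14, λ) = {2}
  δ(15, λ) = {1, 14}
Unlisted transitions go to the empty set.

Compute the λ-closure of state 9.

Start with {9}.
From 9 via λ: add 12.
From 12 via λ: add 14, 15.
From 14 via λ: add 2.
From 15 via λ: add 1.
From 1 via λ: add 11.
From 2 via λ: add 3, 5.
No new states can be added; the closed set is {1, 2, 3, 5, 9, 11, 12, 14, 15}.

{1, 2, 3, 5, 9, 11, 12, 14, 15}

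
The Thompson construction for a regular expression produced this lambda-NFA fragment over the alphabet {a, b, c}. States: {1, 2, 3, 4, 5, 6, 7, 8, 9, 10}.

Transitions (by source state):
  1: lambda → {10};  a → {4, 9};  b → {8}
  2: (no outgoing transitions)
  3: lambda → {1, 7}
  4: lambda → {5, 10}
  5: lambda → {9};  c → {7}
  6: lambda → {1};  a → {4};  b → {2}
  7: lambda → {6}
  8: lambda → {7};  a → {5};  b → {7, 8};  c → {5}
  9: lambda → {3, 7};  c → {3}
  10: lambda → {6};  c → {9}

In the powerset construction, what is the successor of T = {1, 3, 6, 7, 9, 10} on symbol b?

{1, 2, 6, 7, 8, 10}

1 on b → {8}.
6 on b → {2}.
No b-transition from 3, 7, 9, 10.
Union after reading b: {2, 8}.
Now take the lambda-closure:
From 8 via lambda: add 7.
From 7 via lambda: add 6.
From 6 via lambda: add 1.
From 1 via lambda: add 10.
No new states can be added; the closed set is {1, 2, 6, 7, 8, 10}.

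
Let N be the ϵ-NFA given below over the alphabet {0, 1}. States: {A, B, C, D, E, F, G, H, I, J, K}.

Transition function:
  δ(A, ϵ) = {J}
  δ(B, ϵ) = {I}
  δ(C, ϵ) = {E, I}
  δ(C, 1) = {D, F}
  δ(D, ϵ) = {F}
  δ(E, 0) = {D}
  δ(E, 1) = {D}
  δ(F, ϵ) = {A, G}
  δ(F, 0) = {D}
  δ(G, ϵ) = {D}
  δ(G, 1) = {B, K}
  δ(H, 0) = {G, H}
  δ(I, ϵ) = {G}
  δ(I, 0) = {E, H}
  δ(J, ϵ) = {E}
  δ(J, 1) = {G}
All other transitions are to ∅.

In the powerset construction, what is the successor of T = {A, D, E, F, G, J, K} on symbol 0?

E on 0 → {D}.
F on 0 → {D}.
No 0-transition from A, D, G, J, K.
Union after reading 0: {D}.
Now take the ϵ-closure:
From D via ϵ: add F.
From F via ϵ: add A, G.
From A via ϵ: add J.
From J via ϵ: add E.
No new states can be added; the closed set is {A, D, E, F, G, J}.

{A, D, E, F, G, J}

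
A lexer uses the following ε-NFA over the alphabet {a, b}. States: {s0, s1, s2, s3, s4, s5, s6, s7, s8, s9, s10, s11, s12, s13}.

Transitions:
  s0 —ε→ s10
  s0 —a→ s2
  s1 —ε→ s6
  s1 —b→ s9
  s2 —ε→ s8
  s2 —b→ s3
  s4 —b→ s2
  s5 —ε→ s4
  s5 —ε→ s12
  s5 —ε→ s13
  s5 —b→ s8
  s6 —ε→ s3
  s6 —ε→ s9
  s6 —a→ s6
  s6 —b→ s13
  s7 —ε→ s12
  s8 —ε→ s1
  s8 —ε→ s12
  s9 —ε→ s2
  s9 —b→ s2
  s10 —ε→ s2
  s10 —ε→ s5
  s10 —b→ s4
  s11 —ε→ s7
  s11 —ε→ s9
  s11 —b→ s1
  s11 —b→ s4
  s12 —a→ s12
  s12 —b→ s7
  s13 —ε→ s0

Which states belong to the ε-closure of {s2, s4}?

Start with {s2, s4}.
From s2 via ε: add s8.
From s8 via ε: add s1, s12.
From s1 via ε: add s6.
From s6 via ε: add s3, s9.
No new states can be added; the closed set is {s1, s2, s3, s4, s6, s8, s9, s12}.

{s1, s2, s3, s4, s6, s8, s9, s12}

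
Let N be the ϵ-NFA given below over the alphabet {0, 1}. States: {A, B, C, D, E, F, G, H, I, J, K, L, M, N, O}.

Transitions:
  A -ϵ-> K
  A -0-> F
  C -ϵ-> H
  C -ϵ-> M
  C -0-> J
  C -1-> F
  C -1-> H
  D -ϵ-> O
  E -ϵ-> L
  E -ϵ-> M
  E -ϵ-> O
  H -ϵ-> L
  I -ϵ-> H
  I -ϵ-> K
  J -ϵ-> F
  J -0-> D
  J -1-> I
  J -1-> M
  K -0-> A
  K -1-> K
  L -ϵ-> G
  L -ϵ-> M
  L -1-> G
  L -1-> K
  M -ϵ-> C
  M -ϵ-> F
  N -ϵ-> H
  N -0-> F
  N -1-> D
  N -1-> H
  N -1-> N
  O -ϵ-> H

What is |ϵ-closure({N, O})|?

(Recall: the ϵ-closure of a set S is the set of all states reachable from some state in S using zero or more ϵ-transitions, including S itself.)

8

Start with {N, O}.
From N via ϵ: add H.
From H via ϵ: add L.
From L via ϵ: add G, M.
From M via ϵ: add C, F.
ϵ-closure = {C, F, G, H, L, M, N, O}, which has 8 states.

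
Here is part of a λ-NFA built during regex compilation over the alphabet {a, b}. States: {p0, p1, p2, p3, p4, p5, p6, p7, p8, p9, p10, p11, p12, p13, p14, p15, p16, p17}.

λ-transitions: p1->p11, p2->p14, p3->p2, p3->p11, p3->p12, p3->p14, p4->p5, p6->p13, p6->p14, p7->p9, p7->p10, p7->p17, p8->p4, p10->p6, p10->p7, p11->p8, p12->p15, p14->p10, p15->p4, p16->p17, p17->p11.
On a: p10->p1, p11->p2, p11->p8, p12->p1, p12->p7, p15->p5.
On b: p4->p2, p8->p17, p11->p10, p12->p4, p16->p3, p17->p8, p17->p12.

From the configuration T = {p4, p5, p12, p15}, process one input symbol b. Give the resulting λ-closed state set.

{p2, p4, p5, p6, p7, p8, p9, p10, p11, p13, p14, p17}

p4 on b → {p2}.
p12 on b → {p4}.
No b-transition from p5, p15.
Union after reading b: {p2, p4}.
Now take the λ-closure:
From p2 via λ: add p14.
From p4 via λ: add p5.
From p14 via λ: add p10.
From p10 via λ: add p6, p7.
From p6 via λ: add p13.
From p7 via λ: add p9, p17.
From p17 via λ: add p11.
From p11 via λ: add p8.
No new states can be added; the closed set is {p2, p4, p5, p6, p7, p8, p9, p10, p11, p13, p14, p17}.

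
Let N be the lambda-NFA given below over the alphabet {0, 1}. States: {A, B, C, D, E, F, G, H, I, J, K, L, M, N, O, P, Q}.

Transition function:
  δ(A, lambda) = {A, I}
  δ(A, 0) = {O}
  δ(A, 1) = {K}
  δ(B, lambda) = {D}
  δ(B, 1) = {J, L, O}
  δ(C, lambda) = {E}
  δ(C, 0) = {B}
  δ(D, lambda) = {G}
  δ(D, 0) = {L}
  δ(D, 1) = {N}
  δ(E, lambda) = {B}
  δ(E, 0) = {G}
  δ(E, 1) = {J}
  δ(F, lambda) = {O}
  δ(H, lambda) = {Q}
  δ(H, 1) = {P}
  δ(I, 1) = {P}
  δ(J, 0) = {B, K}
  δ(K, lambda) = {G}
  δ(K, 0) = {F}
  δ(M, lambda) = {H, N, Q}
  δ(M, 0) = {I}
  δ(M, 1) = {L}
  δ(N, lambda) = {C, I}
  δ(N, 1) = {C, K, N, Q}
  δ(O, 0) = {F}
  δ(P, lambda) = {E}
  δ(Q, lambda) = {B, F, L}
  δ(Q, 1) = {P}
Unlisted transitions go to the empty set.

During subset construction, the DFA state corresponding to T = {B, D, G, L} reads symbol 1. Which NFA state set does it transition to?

B on 1 → {J, L, O}.
D on 1 → {N}.
No 1-transition from G, L.
Union after reading 1: {J, L, N, O}.
Now take the lambda-closure:
From N via lambda: add C, I.
From C via lambda: add E.
From E via lambda: add B.
From B via lambda: add D.
From D via lambda: add G.
No new states can be added; the closed set is {B, C, D, E, G, I, J, L, N, O}.

{B, C, D, E, G, I, J, L, N, O}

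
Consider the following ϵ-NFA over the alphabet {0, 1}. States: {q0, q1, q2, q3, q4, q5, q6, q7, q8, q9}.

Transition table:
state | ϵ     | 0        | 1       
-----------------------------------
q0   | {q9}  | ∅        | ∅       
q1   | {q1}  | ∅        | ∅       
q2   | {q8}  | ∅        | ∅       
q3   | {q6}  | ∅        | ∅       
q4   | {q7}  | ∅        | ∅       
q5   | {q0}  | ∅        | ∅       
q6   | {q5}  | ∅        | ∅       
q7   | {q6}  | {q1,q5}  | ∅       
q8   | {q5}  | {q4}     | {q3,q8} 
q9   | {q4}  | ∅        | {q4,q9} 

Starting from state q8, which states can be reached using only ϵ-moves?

Start with {q8}.
From q8 via ϵ: add q5.
From q5 via ϵ: add q0.
From q0 via ϵ: add q9.
From q9 via ϵ: add q4.
From q4 via ϵ: add q7.
From q7 via ϵ: add q6.
No new states can be added; the closed set is {q0, q4, q5, q6, q7, q8, q9}.

{q0, q4, q5, q6, q7, q8, q9}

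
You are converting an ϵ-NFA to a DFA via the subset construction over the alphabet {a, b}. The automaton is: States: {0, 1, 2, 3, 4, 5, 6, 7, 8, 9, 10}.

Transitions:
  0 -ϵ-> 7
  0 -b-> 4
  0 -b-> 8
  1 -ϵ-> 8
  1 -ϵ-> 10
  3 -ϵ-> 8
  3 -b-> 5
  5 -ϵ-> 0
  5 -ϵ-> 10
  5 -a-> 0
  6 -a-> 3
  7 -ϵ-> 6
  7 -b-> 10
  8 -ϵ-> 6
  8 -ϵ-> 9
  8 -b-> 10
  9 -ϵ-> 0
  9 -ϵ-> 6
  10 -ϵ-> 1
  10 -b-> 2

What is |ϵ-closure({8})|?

5

Start with {8}.
From 8 via ϵ: add 6, 9.
From 9 via ϵ: add 0.
From 0 via ϵ: add 7.
ϵ-closure = {0, 6, 7, 8, 9}, which has 5 states.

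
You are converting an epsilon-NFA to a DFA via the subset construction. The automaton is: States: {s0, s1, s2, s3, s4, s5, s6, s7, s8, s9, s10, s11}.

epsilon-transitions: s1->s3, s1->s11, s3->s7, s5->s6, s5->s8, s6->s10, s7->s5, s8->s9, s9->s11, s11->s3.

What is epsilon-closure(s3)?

Start with {s3}.
From s3 via epsilon: add s7.
From s7 via epsilon: add s5.
From s5 via epsilon: add s6, s8.
From s6 via epsilon: add s10.
From s8 via epsilon: add s9.
From s9 via epsilon: add s11.
No new states can be added; the closed set is {s3, s5, s6, s7, s8, s9, s10, s11}.

{s3, s5, s6, s7, s8, s9, s10, s11}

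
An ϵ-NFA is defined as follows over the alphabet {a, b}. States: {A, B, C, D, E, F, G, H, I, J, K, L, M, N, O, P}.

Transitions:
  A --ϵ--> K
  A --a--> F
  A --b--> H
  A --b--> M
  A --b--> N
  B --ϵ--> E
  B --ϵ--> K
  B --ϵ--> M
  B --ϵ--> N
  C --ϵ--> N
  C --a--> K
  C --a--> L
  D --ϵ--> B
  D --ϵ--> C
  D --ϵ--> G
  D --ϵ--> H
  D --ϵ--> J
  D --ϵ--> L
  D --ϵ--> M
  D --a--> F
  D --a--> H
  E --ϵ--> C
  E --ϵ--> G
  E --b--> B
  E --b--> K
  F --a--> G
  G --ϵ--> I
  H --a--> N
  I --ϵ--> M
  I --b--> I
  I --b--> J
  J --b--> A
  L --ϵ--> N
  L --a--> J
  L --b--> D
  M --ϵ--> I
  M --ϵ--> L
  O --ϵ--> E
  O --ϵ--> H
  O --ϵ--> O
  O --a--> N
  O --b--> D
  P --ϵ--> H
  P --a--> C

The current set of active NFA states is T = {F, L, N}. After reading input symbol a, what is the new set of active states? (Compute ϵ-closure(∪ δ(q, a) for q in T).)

F on a → {G}.
L on a → {J}.
No a-transition from N.
Union after reading a: {G, J}.
Now take the ϵ-closure:
From G via ϵ: add I.
From I via ϵ: add M.
From M via ϵ: add L.
From L via ϵ: add N.
No new states can be added; the closed set is {G, I, J, L, M, N}.

{G, I, J, L, M, N}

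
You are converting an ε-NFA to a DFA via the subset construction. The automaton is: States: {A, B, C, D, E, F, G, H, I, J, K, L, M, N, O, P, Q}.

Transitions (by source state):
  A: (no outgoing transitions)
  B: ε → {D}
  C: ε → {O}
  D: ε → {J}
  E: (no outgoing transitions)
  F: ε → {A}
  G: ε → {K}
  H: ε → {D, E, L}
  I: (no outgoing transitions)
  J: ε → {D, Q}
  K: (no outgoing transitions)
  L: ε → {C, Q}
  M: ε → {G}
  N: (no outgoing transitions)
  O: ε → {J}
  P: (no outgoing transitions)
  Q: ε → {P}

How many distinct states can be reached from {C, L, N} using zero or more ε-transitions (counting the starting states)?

Start with {C, L, N}.
From C via ε: add O.
From L via ε: add Q.
From O via ε: add J.
From Q via ε: add P.
From J via ε: add D.
ε-closure = {C, D, J, L, N, O, P, Q}, which has 8 states.

8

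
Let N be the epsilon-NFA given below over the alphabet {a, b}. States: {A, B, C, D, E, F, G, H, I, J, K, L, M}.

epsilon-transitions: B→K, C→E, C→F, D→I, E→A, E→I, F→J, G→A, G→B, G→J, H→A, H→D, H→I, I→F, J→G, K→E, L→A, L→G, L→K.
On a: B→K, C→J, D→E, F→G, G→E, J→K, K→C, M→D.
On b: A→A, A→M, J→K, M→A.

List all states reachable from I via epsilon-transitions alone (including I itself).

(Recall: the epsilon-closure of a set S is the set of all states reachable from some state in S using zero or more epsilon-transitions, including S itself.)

Start with {I}.
From I via epsilon: add F.
From F via epsilon: add J.
From J via epsilon: add G.
From G via epsilon: add A, B.
From B via epsilon: add K.
From K via epsilon: add E.
No new states can be added; the closed set is {A, B, E, F, G, I, J, K}.

{A, B, E, F, G, I, J, K}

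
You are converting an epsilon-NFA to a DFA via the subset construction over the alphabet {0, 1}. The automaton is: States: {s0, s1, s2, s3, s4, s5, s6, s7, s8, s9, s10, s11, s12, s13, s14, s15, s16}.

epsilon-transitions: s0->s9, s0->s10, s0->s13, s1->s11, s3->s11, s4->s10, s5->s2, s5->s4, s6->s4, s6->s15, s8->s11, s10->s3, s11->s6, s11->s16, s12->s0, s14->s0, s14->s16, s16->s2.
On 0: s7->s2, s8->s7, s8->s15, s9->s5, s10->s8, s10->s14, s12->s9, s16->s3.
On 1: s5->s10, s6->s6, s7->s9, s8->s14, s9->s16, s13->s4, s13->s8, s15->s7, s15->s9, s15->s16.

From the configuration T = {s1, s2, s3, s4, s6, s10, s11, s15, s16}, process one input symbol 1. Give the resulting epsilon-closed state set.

s6 on 1 → {s6}.
s15 on 1 → {s7, s9, s16}.
No 1-transition from s1, s2, s3, s4, s10, s11, s16.
Union after reading 1: {s6, s7, s9, s16}.
Now take the epsilon-closure:
From s6 via epsilon: add s4, s15.
From s16 via epsilon: add s2.
From s4 via epsilon: add s10.
From s10 via epsilon: add s3.
From s3 via epsilon: add s11.
No new states can be added; the closed set is {s2, s3, s4, s6, s7, s9, s10, s11, s15, s16}.

{s2, s3, s4, s6, s7, s9, s10, s11, s15, s16}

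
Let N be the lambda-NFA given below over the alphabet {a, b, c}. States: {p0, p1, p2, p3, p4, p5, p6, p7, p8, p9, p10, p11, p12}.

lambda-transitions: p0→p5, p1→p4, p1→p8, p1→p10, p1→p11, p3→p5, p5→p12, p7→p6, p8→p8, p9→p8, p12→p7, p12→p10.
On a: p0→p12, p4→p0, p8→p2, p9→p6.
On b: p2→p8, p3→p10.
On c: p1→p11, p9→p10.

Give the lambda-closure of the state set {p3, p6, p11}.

{p3, p5, p6, p7, p10, p11, p12}

Start with {p3, p6, p11}.
From p3 via lambda: add p5.
From p5 via lambda: add p12.
From p12 via lambda: add p7, p10.
No new states can be added; the closed set is {p3, p5, p6, p7, p10, p11, p12}.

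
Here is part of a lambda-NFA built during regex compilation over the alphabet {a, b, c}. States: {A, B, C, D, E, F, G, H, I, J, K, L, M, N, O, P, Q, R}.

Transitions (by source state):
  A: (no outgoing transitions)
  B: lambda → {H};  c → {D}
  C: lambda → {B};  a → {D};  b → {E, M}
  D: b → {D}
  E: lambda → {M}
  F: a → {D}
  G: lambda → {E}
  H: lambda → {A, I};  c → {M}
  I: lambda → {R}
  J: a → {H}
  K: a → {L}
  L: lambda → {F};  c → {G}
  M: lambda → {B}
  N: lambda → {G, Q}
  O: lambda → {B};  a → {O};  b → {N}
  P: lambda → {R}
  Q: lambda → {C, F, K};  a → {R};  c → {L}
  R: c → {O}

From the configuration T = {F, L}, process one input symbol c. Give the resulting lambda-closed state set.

L on c → {G}.
No c-transition from F.
Union after reading c: {G}.
Now take the lambda-closure:
From G via lambda: add E.
From E via lambda: add M.
From M via lambda: add B.
From B via lambda: add H.
From H via lambda: add A, I.
From I via lambda: add R.
No new states can be added; the closed set is {A, B, E, G, H, I, M, R}.

{A, B, E, G, H, I, M, R}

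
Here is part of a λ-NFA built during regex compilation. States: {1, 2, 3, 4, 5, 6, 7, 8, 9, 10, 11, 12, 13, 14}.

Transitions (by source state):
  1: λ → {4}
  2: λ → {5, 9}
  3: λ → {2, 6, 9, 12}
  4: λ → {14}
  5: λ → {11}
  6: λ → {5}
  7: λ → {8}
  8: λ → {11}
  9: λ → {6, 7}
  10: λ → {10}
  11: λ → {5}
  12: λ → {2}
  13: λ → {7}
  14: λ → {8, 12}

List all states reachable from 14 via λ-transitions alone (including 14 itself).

Start with {14}.
From 14 via λ: add 8, 12.
From 8 via λ: add 11.
From 12 via λ: add 2.
From 2 via λ: add 5, 9.
From 9 via λ: add 6, 7.
No new states can be added; the closed set is {2, 5, 6, 7, 8, 9, 11, 12, 14}.

{2, 5, 6, 7, 8, 9, 11, 12, 14}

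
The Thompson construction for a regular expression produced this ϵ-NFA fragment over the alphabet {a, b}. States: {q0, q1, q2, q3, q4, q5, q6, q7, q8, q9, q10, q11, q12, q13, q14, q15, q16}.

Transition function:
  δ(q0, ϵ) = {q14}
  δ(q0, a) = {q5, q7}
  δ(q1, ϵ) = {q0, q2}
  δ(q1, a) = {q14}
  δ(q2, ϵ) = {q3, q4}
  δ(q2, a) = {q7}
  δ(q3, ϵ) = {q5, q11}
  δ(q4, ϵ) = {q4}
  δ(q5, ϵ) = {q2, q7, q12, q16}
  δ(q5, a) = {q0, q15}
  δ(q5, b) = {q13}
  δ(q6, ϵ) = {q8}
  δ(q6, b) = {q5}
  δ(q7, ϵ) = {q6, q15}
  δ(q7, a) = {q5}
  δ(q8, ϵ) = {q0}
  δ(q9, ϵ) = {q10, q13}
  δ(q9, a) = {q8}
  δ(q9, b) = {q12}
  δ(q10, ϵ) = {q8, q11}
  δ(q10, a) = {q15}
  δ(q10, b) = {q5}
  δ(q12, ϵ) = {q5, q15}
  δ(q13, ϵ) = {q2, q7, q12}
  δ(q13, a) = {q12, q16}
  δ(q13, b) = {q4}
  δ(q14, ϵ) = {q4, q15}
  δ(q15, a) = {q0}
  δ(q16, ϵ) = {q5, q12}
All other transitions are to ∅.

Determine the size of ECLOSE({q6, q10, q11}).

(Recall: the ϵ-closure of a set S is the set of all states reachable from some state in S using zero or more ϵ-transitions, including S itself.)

8

Start with {q6, q10, q11}.
From q6 via ϵ: add q8.
From q8 via ϵ: add q0.
From q0 via ϵ: add q14.
From q14 via ϵ: add q4, q15.
ϵ-closure = {q0, q4, q6, q8, q10, q11, q14, q15}, which has 8 states.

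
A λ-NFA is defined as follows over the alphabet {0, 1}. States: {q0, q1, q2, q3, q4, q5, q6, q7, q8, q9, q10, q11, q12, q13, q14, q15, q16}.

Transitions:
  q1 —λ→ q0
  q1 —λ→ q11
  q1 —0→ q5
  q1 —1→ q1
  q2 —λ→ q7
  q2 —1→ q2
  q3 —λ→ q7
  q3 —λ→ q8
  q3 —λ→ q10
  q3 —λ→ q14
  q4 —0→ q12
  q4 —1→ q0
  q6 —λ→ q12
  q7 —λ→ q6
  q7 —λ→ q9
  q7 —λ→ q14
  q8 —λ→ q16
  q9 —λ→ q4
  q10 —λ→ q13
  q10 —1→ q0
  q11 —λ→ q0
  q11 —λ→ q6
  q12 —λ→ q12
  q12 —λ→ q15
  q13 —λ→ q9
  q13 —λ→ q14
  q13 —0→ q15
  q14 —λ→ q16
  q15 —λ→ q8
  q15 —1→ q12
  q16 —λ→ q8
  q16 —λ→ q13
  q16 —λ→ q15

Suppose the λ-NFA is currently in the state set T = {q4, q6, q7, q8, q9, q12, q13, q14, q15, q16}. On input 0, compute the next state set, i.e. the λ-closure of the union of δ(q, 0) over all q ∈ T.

{q4, q8, q9, q12, q13, q14, q15, q16}

q4 on 0 → {q12}.
q13 on 0 → {q15}.
No 0-transition from q6, q7, q8, q9, q12, q14, q15, q16.
Union after reading 0: {q12, q15}.
Now take the λ-closure:
From q15 via λ: add q8.
From q8 via λ: add q16.
From q16 via λ: add q13.
From q13 via λ: add q9, q14.
From q9 via λ: add q4.
No new states can be added; the closed set is {q4, q8, q9, q12, q13, q14, q15, q16}.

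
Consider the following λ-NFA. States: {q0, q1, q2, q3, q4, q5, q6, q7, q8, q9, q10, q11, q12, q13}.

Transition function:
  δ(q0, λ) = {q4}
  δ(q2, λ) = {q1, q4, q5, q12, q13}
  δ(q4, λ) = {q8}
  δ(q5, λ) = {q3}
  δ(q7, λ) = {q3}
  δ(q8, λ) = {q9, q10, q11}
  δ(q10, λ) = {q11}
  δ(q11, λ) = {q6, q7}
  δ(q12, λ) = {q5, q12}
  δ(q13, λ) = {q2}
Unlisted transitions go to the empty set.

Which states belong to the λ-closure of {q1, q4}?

{q1, q3, q4, q6, q7, q8, q9, q10, q11}

Start with {q1, q4}.
From q4 via λ: add q8.
From q8 via λ: add q9, q10, q11.
From q11 via λ: add q6, q7.
From q7 via λ: add q3.
No new states can be added; the closed set is {q1, q3, q4, q6, q7, q8, q9, q10, q11}.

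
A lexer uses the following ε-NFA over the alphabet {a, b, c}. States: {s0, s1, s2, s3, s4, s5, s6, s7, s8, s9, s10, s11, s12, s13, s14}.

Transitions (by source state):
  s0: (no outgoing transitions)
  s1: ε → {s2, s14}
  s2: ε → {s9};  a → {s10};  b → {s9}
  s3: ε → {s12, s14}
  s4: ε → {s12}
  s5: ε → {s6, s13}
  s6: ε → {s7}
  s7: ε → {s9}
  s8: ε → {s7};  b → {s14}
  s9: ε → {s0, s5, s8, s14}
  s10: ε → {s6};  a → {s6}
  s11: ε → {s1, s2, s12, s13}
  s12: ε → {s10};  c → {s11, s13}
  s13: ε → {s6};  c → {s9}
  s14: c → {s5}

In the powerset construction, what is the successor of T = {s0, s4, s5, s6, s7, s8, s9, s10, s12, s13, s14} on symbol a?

{s0, s5, s6, s7, s8, s9, s13, s14}

s10 on a → {s6}.
No a-transition from s0, s4, s5, s6, s7, s8, s9, s12, s13, s14.
Union after reading a: {s6}.
Now take the ε-closure:
From s6 via ε: add s7.
From s7 via ε: add s9.
From s9 via ε: add s0, s5, s8, s14.
From s5 via ε: add s13.
No new states can be added; the closed set is {s0, s5, s6, s7, s8, s9, s13, s14}.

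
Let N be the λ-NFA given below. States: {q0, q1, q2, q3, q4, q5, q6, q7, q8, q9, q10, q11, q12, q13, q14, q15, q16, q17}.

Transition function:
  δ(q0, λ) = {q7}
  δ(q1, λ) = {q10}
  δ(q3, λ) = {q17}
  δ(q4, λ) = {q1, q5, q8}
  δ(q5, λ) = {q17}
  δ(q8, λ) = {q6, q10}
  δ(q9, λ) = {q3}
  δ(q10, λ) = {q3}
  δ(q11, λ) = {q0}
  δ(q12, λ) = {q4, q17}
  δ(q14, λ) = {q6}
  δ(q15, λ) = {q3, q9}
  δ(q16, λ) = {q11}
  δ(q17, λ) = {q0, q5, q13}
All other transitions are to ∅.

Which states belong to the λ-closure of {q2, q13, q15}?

Start with {q2, q13, q15}.
From q15 via λ: add q3, q9.
From q3 via λ: add q17.
From q17 via λ: add q0, q5.
From q0 via λ: add q7.
No new states can be added; the closed set is {q0, q2, q3, q5, q7, q9, q13, q15, q17}.

{q0, q2, q3, q5, q7, q9, q13, q15, q17}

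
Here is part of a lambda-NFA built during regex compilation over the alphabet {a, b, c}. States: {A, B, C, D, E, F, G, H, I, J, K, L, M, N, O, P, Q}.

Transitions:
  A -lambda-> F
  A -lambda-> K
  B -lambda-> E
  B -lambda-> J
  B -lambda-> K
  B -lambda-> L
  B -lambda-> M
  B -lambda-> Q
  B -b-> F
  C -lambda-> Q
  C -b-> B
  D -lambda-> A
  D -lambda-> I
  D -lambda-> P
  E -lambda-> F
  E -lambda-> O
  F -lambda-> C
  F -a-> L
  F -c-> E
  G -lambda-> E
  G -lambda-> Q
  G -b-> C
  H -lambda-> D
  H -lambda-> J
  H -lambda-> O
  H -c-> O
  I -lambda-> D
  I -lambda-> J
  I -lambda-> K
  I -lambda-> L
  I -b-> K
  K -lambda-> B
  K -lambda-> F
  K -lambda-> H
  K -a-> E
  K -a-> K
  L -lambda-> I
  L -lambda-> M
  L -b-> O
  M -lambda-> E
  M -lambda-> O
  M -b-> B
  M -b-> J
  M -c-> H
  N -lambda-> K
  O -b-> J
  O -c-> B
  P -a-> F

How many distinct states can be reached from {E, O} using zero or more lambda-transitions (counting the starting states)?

5

Start with {E, O}.
From E via lambda: add F.
From F via lambda: add C.
From C via lambda: add Q.
lambda-closure = {C, E, F, O, Q}, which has 5 states.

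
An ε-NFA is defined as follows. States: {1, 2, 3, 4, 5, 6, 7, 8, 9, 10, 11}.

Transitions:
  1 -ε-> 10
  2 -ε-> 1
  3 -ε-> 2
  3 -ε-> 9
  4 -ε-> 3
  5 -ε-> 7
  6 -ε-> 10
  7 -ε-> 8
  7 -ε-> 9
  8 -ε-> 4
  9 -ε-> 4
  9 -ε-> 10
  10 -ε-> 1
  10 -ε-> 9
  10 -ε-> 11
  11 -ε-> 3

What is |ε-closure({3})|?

Start with {3}.
From 3 via ε: add 2, 9.
From 2 via ε: add 1.
From 9 via ε: add 4, 10.
From 10 via ε: add 11.
ε-closure = {1, 2, 3, 4, 9, 10, 11}, which has 7 states.

7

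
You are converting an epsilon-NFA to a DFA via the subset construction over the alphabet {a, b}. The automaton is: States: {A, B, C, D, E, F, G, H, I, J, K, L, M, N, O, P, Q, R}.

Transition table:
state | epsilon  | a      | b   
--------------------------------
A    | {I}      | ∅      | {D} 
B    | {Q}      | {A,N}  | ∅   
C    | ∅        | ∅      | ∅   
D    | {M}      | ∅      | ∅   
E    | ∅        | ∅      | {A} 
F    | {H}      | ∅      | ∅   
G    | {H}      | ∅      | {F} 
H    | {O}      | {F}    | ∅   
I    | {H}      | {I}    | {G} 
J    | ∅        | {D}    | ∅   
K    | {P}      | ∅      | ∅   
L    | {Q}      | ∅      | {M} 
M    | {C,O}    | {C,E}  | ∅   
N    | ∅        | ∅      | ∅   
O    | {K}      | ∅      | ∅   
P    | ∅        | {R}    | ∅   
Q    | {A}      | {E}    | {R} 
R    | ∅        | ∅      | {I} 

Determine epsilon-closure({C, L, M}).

Start with {C, L, M}.
From L via epsilon: add Q.
From M via epsilon: add O.
From O via epsilon: add K.
From Q via epsilon: add A.
From A via epsilon: add I.
From K via epsilon: add P.
From I via epsilon: add H.
No new states can be added; the closed set is {A, C, H, I, K, L, M, O, P, Q}.

{A, C, H, I, K, L, M, O, P, Q}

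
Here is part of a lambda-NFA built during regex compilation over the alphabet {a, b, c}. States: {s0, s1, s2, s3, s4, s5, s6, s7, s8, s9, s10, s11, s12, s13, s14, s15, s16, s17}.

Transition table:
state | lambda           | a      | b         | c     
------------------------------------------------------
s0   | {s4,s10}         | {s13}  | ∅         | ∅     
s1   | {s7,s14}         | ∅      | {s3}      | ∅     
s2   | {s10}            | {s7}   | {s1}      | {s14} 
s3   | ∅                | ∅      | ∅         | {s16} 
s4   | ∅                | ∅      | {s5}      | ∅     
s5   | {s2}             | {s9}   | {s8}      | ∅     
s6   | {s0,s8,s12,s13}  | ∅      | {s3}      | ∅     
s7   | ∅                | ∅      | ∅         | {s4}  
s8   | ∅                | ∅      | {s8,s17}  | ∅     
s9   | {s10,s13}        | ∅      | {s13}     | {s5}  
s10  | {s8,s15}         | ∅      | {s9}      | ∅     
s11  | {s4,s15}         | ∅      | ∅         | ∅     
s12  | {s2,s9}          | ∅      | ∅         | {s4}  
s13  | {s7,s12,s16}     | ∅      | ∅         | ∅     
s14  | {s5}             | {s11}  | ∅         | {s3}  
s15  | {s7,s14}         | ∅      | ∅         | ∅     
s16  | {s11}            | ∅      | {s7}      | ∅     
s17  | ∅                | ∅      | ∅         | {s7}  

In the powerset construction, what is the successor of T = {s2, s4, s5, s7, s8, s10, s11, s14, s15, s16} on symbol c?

{s2, s3, s4, s5, s7, s8, s10, s14, s15}

s2 on c → {s14}.
s7 on c → {s4}.
s14 on c → {s3}.
No c-transition from s4, s5, s8, s10, s11, s15, s16.
Union after reading c: {s3, s4, s14}.
Now take the lambda-closure:
From s14 via lambda: add s5.
From s5 via lambda: add s2.
From s2 via lambda: add s10.
From s10 via lambda: add s8, s15.
From s15 via lambda: add s7.
No new states can be added; the closed set is {s2, s3, s4, s5, s7, s8, s10, s14, s15}.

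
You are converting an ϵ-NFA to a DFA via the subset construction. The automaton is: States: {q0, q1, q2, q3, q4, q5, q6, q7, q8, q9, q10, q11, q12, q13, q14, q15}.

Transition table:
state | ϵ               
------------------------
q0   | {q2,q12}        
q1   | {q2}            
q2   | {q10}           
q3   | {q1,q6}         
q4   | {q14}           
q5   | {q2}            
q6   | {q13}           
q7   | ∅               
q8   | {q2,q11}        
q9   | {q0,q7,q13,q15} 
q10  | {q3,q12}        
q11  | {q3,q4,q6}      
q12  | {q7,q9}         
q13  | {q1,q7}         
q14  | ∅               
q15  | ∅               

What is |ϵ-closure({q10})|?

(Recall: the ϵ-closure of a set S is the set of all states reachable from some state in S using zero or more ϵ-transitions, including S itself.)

11

Start with {q10}.
From q10 via ϵ: add q3, q12.
From q3 via ϵ: add q1, q6.
From q12 via ϵ: add q7, q9.
From q1 via ϵ: add q2.
From q6 via ϵ: add q13.
From q9 via ϵ: add q0, q15.
ϵ-closure = {q0, q1, q2, q3, q6, q7, q9, q10, q12, q13, q15}, which has 11 states.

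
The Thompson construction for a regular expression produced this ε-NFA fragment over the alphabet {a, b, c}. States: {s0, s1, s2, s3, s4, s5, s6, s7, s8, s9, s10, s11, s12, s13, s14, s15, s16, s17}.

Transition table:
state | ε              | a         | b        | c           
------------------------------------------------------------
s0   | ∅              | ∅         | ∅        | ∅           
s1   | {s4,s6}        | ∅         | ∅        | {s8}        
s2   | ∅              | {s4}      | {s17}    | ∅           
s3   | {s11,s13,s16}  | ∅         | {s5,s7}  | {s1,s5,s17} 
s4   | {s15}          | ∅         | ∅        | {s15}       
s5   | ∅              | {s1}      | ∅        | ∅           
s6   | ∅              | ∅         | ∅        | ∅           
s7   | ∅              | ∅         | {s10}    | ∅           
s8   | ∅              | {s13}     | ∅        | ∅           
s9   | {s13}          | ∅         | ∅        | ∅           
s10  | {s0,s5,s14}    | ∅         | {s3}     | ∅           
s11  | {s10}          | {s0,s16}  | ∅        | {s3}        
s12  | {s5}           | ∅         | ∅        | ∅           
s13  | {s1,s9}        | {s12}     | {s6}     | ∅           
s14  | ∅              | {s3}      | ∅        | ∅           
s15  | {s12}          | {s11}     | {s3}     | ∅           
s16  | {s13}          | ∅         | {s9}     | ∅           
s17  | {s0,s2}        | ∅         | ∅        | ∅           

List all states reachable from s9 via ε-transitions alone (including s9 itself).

{s1, s4, s5, s6, s9, s12, s13, s15}

Start with {s9}.
From s9 via ε: add s13.
From s13 via ε: add s1.
From s1 via ε: add s4, s6.
From s4 via ε: add s15.
From s15 via ε: add s12.
From s12 via ε: add s5.
No new states can be added; the closed set is {s1, s4, s5, s6, s9, s12, s13, s15}.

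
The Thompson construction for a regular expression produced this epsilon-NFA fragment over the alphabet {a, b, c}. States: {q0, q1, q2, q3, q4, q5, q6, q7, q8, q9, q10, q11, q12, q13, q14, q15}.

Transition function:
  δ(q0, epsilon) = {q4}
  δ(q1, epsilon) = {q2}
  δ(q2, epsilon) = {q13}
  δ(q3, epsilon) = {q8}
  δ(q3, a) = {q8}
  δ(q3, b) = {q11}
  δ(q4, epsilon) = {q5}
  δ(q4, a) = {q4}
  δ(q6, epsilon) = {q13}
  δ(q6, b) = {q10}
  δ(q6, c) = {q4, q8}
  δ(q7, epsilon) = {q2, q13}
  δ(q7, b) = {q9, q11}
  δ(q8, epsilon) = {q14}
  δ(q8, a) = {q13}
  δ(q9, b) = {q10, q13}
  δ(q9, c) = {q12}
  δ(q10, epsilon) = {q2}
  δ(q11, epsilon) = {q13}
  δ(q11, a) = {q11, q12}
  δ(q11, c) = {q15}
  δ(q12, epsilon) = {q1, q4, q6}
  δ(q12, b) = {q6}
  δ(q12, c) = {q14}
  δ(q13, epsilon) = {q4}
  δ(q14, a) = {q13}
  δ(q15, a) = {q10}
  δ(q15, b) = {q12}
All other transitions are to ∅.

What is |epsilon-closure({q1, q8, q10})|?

Start with {q1, q8, q10}.
From q1 via epsilon: add q2.
From q8 via epsilon: add q14.
From q2 via epsilon: add q13.
From q13 via epsilon: add q4.
From q4 via epsilon: add q5.
epsilon-closure = {q1, q2, q4, q5, q8, q10, q13, q14}, which has 8 states.

8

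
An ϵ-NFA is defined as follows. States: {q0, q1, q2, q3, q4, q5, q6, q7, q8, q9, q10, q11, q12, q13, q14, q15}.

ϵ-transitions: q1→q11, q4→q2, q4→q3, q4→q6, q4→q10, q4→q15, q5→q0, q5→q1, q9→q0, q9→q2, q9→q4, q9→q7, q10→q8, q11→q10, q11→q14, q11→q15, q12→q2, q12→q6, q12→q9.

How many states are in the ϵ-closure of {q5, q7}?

Start with {q5, q7}.
From q5 via ϵ: add q0, q1.
From q1 via ϵ: add q11.
From q11 via ϵ: add q10, q14, q15.
From q10 via ϵ: add q8.
ϵ-closure = {q0, q1, q5, q7, q8, q10, q11, q14, q15}, which has 9 states.

9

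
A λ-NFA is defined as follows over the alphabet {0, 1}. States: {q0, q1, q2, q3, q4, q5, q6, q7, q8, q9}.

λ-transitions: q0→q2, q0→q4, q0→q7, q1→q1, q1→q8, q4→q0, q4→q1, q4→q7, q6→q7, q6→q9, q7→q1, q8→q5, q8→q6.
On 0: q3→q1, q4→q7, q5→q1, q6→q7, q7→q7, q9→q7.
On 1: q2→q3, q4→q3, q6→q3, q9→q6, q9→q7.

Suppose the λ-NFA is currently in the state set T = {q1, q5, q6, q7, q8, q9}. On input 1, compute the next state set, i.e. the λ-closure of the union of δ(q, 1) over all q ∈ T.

q6 on 1 → {q3}.
q9 on 1 → {q6, q7}.
No 1-transition from q1, q5, q7, q8.
Union after reading 1: {q3, q6, q7}.
Now take the λ-closure:
From q6 via λ: add q9.
From q7 via λ: add q1.
From q1 via λ: add q8.
From q8 via λ: add q5.
No new states can be added; the closed set is {q1, q3, q5, q6, q7, q8, q9}.

{q1, q3, q5, q6, q7, q8, q9}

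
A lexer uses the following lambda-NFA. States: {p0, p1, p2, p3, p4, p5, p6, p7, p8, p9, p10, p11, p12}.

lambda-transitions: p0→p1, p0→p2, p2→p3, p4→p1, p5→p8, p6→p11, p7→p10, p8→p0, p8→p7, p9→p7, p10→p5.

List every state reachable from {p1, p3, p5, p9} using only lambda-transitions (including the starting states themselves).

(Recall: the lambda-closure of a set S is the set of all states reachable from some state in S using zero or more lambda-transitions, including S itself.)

Start with {p1, p3, p5, p9}.
From p5 via lambda: add p8.
From p9 via lambda: add p7.
From p7 via lambda: add p10.
From p8 via lambda: add p0.
From p0 via lambda: add p2.
No new states can be added; the closed set is {p0, p1, p2, p3, p5, p7, p8, p9, p10}.

{p0, p1, p2, p3, p5, p7, p8, p9, p10}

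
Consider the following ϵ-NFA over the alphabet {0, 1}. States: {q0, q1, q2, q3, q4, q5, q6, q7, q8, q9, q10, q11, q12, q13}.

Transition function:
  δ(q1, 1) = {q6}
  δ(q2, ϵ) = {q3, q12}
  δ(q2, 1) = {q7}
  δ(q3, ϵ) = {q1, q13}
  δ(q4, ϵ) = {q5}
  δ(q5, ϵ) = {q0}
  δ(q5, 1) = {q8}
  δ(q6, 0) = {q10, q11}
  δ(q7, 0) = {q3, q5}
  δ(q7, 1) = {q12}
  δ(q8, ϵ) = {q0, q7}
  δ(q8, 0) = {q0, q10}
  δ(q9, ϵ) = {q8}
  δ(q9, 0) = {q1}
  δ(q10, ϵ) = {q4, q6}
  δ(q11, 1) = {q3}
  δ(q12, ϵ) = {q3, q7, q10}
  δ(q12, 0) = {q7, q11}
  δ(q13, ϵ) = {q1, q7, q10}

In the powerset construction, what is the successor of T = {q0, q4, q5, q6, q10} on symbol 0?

q6 on 0 → {q10, q11}.
No 0-transition from q0, q4, q5, q10.
Union after reading 0: {q10, q11}.
Now take the ϵ-closure:
From q10 via ϵ: add q4, q6.
From q4 via ϵ: add q5.
From q5 via ϵ: add q0.
No new states can be added; the closed set is {q0, q4, q5, q6, q10, q11}.

{q0, q4, q5, q6, q10, q11}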